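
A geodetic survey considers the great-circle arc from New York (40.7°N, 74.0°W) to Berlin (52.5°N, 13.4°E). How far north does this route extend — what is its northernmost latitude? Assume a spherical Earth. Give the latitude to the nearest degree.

≈ 57°N

The great circle lies in the plane with unit normal n̂ = (p₁ × p₂)/|p₁ × p₂|.
Here n̂_z ≈ +0.547; the vertex latitude is φ_max = arccos|n̂_z| ≈ 56.8°.
Check via Clairaut: cos φ_max = |cos φ₁| · sin C = cos(40.7°)·sin(46.2°) ≈ 0.547, again giving ≈ 56.8°.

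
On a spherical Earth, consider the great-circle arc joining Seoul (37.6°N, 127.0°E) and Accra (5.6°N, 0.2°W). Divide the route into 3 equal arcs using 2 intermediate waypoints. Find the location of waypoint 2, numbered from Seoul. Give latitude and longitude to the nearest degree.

Convert each endpoint to a unit vector on the sphere (x = cos φ cos λ, y = cos φ sin λ, z = sin φ).
The central angle between the endpoints is δ = arccos(p₁·p₂) ≈ 2.001 rad (114.7°).
Interpolate at f = 2/3 with slerp weights a = sin((1−f)δ)/sin δ ≈ 0.681, b = sin(fδ)/sin δ ≈ 1.070.
p = a·p₁ + b·p₂ ≈ (0.740, 0.427, 0.520); φ = arcsin(p_z) ≈ 31.31°, λ = atan2(p_y, p_x) ≈ 29.99°.

≈ 31°N, 30°E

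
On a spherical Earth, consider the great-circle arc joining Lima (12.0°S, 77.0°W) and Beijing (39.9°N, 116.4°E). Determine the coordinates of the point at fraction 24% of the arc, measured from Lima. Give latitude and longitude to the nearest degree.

≈ 22°N, 90°W

Write both endpoints as unit vectors p₁, p₂ with components (cos φ cos λ, cos φ sin λ, sin φ).
The central angle between the endpoints is δ = arccos(p₁·p₂) ≈ 2.613 rad (149.7°).
Interpolate at f = 0.24 with slerp weights a = sin((1−f)δ)/sin δ ≈ 1.814, b = sin(fδ)/sin δ ≈ 1.163.
p = a·p₁ + b·p₂ ≈ (0.002, -0.930, 0.369); φ = arcsin(p_z) ≈ 21.64°, λ = atan2(p_y, p_x) ≈ -89.85°.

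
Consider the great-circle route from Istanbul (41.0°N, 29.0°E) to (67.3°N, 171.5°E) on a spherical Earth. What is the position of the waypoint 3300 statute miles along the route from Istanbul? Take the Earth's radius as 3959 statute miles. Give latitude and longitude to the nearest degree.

The haversine formula gives a central angle δ ≈ 1.187 rad (68.0°) between the endpoints. The total great-circle distance is δ·R ≈ 1.187 × 3959 ≈ 4700 mi, so the target fraction is f = 3300/4700 ≈ 0.702.
Interpolate at f ≈ 0.702 with slerp weights a = sin((1−f)δ)/sin δ ≈ 0.374, b = sin(fδ)/sin δ ≈ 0.798.
p = a·p₁ + b·p₂ ≈ (-0.058, 0.182, 0.982); φ = arcsin(p_z) ≈ 78.97°, λ = atan2(p_y, p_x) ≈ 107.69°.

≈ (79°N, 108°E)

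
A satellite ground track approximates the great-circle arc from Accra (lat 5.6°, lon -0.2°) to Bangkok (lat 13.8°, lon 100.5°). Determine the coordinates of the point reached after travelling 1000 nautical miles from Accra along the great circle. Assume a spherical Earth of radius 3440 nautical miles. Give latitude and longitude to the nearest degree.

From cos δ = sin φ₁ sin φ₂ + cos φ₁ cos φ₂ cos Δλ, the central angle is δ ≈ 1.728 rad (99.0°). The total great-circle distance is δ·R ≈ 1.728 × 3440 ≈ 5943 nmi, so the target fraction is f = 1000/5943 ≈ 0.168.
Interpolate at f ≈ 0.168 with slerp weights a = sin((1−f)δ)/sin δ ≈ 1.003, b = sin(fδ)/sin δ ≈ 0.290.
p = a·p₁ + b·p₂ ≈ (0.947, 0.274, 0.167); φ = arcsin(p_z) ≈ 9.62°, λ = atan2(p_y, p_x) ≈ 16.11°.

≈ lat 10°, lon 16°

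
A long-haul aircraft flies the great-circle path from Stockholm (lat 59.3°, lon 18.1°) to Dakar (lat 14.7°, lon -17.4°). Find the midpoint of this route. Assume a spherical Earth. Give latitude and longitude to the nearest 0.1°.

≈ lat 38.2°, lon -5.3°

Write both endpoints as unit vectors p₁, p₂ with components (cos φ cos λ, cos φ sin λ, sin φ).
The central angle between the endpoints is δ = arccos(p₁·p₂) ≈ 0.902 rad (51.7°).
Interpolate at f = 1/2 with slerp weights a = sin((1−f)δ)/sin δ ≈ 0.556, b = sin(fδ)/sin δ ≈ 0.556.
p = a·p₁ + b·p₂ ≈ (0.782, -0.073, 0.619); φ = arcsin(p_z) ≈ 38.22°, λ = atan2(p_y, p_x) ≈ -5.30°.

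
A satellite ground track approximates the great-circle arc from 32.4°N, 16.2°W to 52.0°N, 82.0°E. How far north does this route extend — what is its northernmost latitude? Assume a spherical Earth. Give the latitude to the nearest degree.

The great circle lies in the plane with unit normal n̂ = (p₁ × p₂)/|p₁ × p₂|.
Here n̂_z ≈ +0.549; the vertex latitude is φ_max = arccos|n̂_z| ≈ 56.7°.
Check via Clairaut: cos φ_max = |cos φ₁| · sin C = cos(32.4°)·sin(40.5°) ≈ 0.549, again giving ≈ 56.7°.

≈ 57°N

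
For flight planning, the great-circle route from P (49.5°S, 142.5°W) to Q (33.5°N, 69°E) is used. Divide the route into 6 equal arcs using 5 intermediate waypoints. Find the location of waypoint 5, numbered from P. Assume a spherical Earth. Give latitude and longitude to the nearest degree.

Convert each endpoint to a unit vector on the sphere (x = cos φ cos λ, y = cos φ sin λ, z = sin φ).
The central angle between the endpoints is δ = arccos(p₁·p₂) ≈ 2.650 rad (151.8°).
Interpolate at f = 5/6 with slerp weights a = sin((1−f)δ)/sin δ ≈ 0.905, b = sin(fδ)/sin δ ≈ 1.702.
p = a·p₁ + b·p₂ ≈ (0.042, 0.967, 0.251); φ = arcsin(p_z) ≈ 14.54°, λ = atan2(p_y, p_x) ≈ 87.50°.

≈ (15°N, 87°E)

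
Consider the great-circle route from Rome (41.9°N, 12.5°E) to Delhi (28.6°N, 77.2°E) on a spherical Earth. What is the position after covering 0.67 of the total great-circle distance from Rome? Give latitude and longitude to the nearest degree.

≈ 37°N, 59°E

Write both endpoints as unit vectors p₁, p₂ with components (cos φ cos λ, cos φ sin λ, sin φ).
The central angle between the endpoints is δ = arccos(p₁·p₂) ≈ 0.929 rad (53.2°).
Interpolate at f = 0.67 with slerp weights a = sin((1−f)δ)/sin δ ≈ 0.377, b = sin(fδ)/sin δ ≈ 0.728.
p = a·p₁ + b·p₂ ≈ (0.415, 0.684, 0.600); φ = arcsin(p_z) ≈ 36.87°, λ = atan2(p_y, p_x) ≈ 58.73°.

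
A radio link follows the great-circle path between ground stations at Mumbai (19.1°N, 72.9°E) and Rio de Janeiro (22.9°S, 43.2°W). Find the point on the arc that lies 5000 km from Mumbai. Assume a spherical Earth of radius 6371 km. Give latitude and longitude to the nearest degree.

The haversine formula gives a central angle δ ≈ 2.106 rad (120.7°) between the endpoints. The total great-circle distance is δ·R ≈ 2.106 × 6371 ≈ 13419 km, so the target fraction is f = 5000/13419 ≈ 0.373.
Interpolate at f ≈ 0.373 with slerp weights a = sin((1−f)δ)/sin δ ≈ 1.127, b = sin(fδ)/sin δ ≈ 0.822.
p = a·p₁ + b·p₂ ≈ (0.865, 0.500, 0.049); φ = arcsin(p_z) ≈ 2.81°, λ = atan2(p_y, p_x) ≈ 30.01°.

≈ 3°N, 30°E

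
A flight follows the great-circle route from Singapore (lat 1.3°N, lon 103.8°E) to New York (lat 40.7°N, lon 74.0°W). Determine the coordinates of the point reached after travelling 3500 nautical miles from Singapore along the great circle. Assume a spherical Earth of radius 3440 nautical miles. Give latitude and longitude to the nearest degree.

Convert each endpoint to a unit vector on the sphere (x = cos φ cos λ, y = cos φ sin λ, z = sin φ).
The central angle between the endpoints is δ = arccos(p₁·p₂) ≈ 2.408 rad (138.0°). The total great-circle distance is δ·R ≈ 2.408 × 3440 ≈ 8283 nmi, so the target fraction is f = 3500/8283 ≈ 0.423.
Interpolate at f ≈ 0.423 with slerp weights a = sin((1−f)δ)/sin δ ≈ 1.469, b = sin(fδ)/sin δ ≈ 1.270.
p = a·p₁ + b·p₂ ≈ (-0.085, 0.500, 0.862); φ = arcsin(p_z) ≈ 59.50°, λ = atan2(p_y, p_x) ≈ 99.62°.

≈ lat 60°N, lon 100°E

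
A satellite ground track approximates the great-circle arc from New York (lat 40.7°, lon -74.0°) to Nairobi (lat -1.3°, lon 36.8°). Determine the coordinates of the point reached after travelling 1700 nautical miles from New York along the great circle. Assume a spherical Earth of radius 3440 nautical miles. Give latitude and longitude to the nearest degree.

≈ lat 41°, lon -36°

From cos δ = sin φ₁ sin φ₂ + cos φ₁ cos φ₂ cos Δλ, the central angle is δ ≈ 1.859 rad (106.5°). The total great-circle distance is δ·R ≈ 1.859 × 3440 ≈ 6394 nmi, so the target fraction is f = 1700/6394 ≈ 0.266.
Interpolate at f ≈ 0.266 with slerp weights a = sin((1−f)δ)/sin δ ≈ 1.021, b = sin(fδ)/sin δ ≈ 0.495.
p = a·p₁ + b·p₂ ≈ (0.609, -0.448, 0.654); φ = arcsin(p_z) ≈ 40.88°, λ = atan2(p_y, p_x) ≈ -36.31°.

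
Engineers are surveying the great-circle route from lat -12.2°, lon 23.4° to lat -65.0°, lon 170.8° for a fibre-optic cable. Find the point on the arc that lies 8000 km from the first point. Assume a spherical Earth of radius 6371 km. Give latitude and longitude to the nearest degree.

≈ lat -76°, lon 87°

From cos δ = sin φ₁ sin φ₂ + cos φ₁ cos φ₂ cos Δλ, the central angle is δ ≈ 1.728 rad (99.0°). The total great-circle distance is δ·R ≈ 1.728 × 6371 ≈ 11009 km, so the target fraction is f = 8000/11009 ≈ 0.727.
Interpolate at f ≈ 0.727 with slerp weights a = sin((1−f)δ)/sin δ ≈ 0.461, b = sin(fδ)/sin δ ≈ 0.963.
p = a·p₁ + b·p₂ ≈ (0.012, 0.244, -0.970); φ = arcsin(p_z) ≈ -75.87°, λ = atan2(p_y, p_x) ≈ 87.29°.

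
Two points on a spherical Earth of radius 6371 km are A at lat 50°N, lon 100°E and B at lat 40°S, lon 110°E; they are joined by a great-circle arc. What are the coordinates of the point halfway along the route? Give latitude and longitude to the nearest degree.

≈ lat 5°N, lon 105°E

The haversine formula gives a central angle δ ≈ 1.578 rad (90.4°) between the endpoints.
Interpolate at f = 1/2 with slerp weights a = sin((1−f)δ)/sin δ ≈ 0.710, b = sin(fδ)/sin δ ≈ 0.710.
p = a·p₁ + b·p₂ ≈ (-0.265, 0.960, 0.087); φ = arcsin(p_z) ≈ 5.02°, λ = atan2(p_y, p_x) ≈ 105.44°.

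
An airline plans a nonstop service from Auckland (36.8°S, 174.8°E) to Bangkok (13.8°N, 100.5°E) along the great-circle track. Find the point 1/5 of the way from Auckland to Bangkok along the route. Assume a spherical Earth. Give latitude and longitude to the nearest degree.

Convert each endpoint to a unit vector on the sphere (x = cos φ cos λ, y = cos φ sin λ, z = sin φ).
The central angle between the endpoints is δ = arccos(p₁·p₂) ≈ 1.503 rad (86.1°).
Interpolate at f = 1/5 with slerp weights a = sin((1−f)δ)/sin δ ≈ 0.935, b = sin(fδ)/sin δ ≈ 0.297.
p = a·p₁ + b·p₂ ≈ (-0.798, 0.351, -0.489); φ = arcsin(p_z) ≈ -29.30°, λ = atan2(p_y, p_x) ≈ 156.25°.

≈ 29°S, 156°E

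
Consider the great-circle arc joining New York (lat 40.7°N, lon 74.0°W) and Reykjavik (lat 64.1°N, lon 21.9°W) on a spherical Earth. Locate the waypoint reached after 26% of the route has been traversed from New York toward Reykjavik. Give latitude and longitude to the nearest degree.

Write both endpoints as unit vectors p₁, p₂ with components (cos φ cos λ, cos φ sin λ, sin φ).
The central angle between the endpoints is δ = arccos(p₁·p₂) ≈ 0.660 rad (37.8°).
Interpolate at f = 0.26 with slerp weights a = sin((1−f)δ)/sin δ ≈ 0.765, b = sin(fδ)/sin δ ≈ 0.279.
p = a·p₁ + b·p₂ ≈ (0.273, -0.603, 0.750); φ = arcsin(p_z) ≈ 48.55°, λ = atan2(p_y, p_x) ≈ -65.66°.

≈ lat 49°N, lon 66°W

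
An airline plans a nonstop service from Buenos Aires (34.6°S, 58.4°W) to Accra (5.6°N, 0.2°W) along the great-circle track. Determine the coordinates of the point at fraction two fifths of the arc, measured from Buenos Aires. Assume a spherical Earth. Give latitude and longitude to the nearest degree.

Convert each endpoint to a unit vector on the sphere (x = cos φ cos λ, y = cos φ sin λ, z = sin φ).
The central angle between the endpoints is δ = arccos(p₁·p₂) ≈ 1.185 rad (67.9°).
Interpolate at f = 2/5 with slerp weights a = sin((1−f)δ)/sin δ ≈ 0.704, b = sin(fδ)/sin δ ≈ 0.493.
p = a·p₁ + b·p₂ ≈ (0.794, -0.496, -0.352); φ = arcsin(p_z) ≈ -20.60°, λ = atan2(p_y, p_x) ≈ -31.96°.

≈ 21°S, 32°W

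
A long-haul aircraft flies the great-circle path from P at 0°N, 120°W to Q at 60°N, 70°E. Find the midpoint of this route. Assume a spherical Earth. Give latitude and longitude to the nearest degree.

Convert each endpoint to a unit vector on the sphere (x = cos φ cos λ, y = cos φ sin λ, z = sin φ).
The central angle between the endpoints is δ = arccos(p₁·p₂) ≈ 2.086 rad (119.5°).
Interpolate at f = 1/2 with slerp weights a = sin((1−f)δ)/sin δ ≈ 0.992, b = sin(fδ)/sin δ ≈ 0.992.
p = a·p₁ + b·p₂ ≈ (-0.327, -0.393, 0.860); φ = arcsin(p_z) ≈ 59.26°, λ = atan2(p_y, p_x) ≈ -129.71°.

≈ 59°N, 130°W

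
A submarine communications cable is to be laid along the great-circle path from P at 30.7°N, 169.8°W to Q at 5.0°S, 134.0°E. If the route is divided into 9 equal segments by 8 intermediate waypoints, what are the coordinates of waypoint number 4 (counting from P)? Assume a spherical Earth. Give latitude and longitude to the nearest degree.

≈ 17°N, 163°E

Write both endpoints as unit vectors p₁, p₂ with components (cos φ cos λ, cos φ sin λ, sin φ).
The central angle between the endpoints is δ = arccos(p₁·p₂) ≈ 1.124 rad (64.4°).
Interpolate at f = 4/9 with slerp weights a = sin((1−f)δ)/sin δ ≈ 0.648, b = sin(fδ)/sin δ ≈ 0.531.
p = a·p₁ + b·p₂ ≈ (-0.916, 0.282, 0.285); φ = arcsin(p_z) ≈ 16.54°, λ = atan2(p_y, p_x) ≈ 162.90°.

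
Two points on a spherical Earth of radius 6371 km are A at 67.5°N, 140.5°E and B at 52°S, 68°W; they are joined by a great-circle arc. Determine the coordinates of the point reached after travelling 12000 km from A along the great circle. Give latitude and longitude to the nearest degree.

Convert each endpoint to a unit vector on the sphere (x = cos φ cos λ, y = cos φ sin λ, z = sin φ).
The central angle between the endpoints is δ = arccos(p₁·p₂) ≈ 2.779 rad (159.2°). The total great-circle distance is δ·R ≈ 2.779 × 6371 ≈ 17707 km, so the target fraction is f = 12000/17707 ≈ 0.678.
Interpolate at f ≈ 0.678 with slerp weights a = sin((1−f)δ)/sin δ ≈ 2.203, b = sin(fδ)/sin δ ≈ 2.685.
p = a·p₁ + b·p₂ ≈ (-0.031, -0.996, -0.081); φ = arcsin(p_z) ≈ -4.62°, λ = atan2(p_y, p_x) ≈ -91.80°.

≈ 5°S, 92°W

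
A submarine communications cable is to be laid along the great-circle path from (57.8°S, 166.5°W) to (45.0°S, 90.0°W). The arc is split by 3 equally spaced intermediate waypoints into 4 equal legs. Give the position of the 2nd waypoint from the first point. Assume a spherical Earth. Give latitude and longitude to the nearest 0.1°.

≈ (57.8°S, 121.9°W)

Convert each endpoint to a unit vector on the sphere (x = cos φ cos λ, y = cos φ sin λ, z = sin φ).
The central angle between the endpoints is δ = arccos(p₁·p₂) ≈ 0.814 rad (46.7°).
Interpolate at f = 2/4 with slerp weights a = sin((1−f)δ)/sin δ ≈ 0.545, b = sin(fδ)/sin δ ≈ 0.545.
p = a·p₁ + b·p₂ ≈ (-0.282, -0.453, -0.846); φ = arcsin(p_z) ≈ -57.76°, λ = atan2(p_y, p_x) ≈ -121.93°.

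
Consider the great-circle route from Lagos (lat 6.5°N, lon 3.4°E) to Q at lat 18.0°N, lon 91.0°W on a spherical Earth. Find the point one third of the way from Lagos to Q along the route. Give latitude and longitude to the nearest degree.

≈ lat 15°N, lon 27°W

Write both endpoints as unit vectors p₁, p₂ with components (cos φ cos λ, cos φ sin λ, sin φ).
The central angle between the endpoints is δ = arccos(p₁·p₂) ≈ 1.608 rad (92.1°).
Interpolate at f = 1/3 with slerp weights a = sin((1−f)δ)/sin δ ≈ 0.879, b = sin(fδ)/sin δ ≈ 0.511.
p = a·p₁ + b·p₂ ≈ (0.863, -0.434, 0.257); φ = arcsin(p_z) ≈ 14.92°, λ = atan2(p_y, p_x) ≈ -26.71°.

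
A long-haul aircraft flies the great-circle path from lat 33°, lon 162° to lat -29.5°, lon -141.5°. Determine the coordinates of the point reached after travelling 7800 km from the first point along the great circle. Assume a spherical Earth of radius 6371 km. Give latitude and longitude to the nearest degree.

≈ lat -21°, lon -151°

Convert each endpoint to a unit vector on the sphere (x = cos φ cos λ, y = cos φ sin λ, z = sin φ).
The central angle between the endpoints is δ = arccos(p₁·p₂) ≈ 1.436 rad (82.3°). The total great-circle distance is δ·R ≈ 1.436 × 6371 ≈ 9147 km, so the target fraction is f = 7800/9147 ≈ 0.853.
Interpolate at f ≈ 0.853 with slerp weights a = sin((1−f)δ)/sin δ ≈ 0.212, b = sin(fδ)/sin δ ≈ 0.949.
p = a·p₁ + b·p₂ ≈ (-0.815, -0.459, -0.352); φ = arcsin(p_z) ≈ -20.61°, λ = atan2(p_y, p_x) ≈ -150.60°.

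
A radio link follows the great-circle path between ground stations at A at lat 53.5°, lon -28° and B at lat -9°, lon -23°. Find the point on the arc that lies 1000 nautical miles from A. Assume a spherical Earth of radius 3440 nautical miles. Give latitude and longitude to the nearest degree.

From cos δ = sin φ₁ sin φ₂ + cos φ₁ cos φ₂ cos Δλ, the central angle is δ ≈ 1.093 rad (62.6°). The total great-circle distance is δ·R ≈ 1.093 × 3440 ≈ 3761 nmi, so the target fraction is f = 1000/3761 ≈ 0.266.
Interpolate at f ≈ 0.266 with slerp weights a = sin((1−f)δ)/sin δ ≈ 0.810, b = sin(fδ)/sin δ ≈ 0.323.
p = a·p₁ + b·p₂ ≈ (0.719, -0.351, 0.600); φ = arcsin(p_z) ≈ 36.90°, λ = atan2(p_y, p_x) ≈ -26.01°.

≈ lat 37°, lon -26°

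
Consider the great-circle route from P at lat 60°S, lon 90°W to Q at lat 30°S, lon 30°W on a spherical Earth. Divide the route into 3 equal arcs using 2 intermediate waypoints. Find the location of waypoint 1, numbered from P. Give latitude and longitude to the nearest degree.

Convert each endpoint to a unit vector on the sphere (x = cos φ cos λ, y = cos φ sin λ, z = sin φ).
The central angle between the endpoints is δ = arccos(p₁·p₂) ≈ 0.864 rad (49.5°).
Interpolate at f = 1/3 with slerp weights a = sin((1−f)δ)/sin δ ≈ 0.716, b = sin(fδ)/sin δ ≈ 0.373.
p = a·p₁ + b·p₂ ≈ (0.280, -0.520, -0.807); φ = arcsin(p_z) ≈ -53.81°, λ = atan2(p_y, p_x) ≈ -61.68°.

≈ lat 54°S, lon 62°W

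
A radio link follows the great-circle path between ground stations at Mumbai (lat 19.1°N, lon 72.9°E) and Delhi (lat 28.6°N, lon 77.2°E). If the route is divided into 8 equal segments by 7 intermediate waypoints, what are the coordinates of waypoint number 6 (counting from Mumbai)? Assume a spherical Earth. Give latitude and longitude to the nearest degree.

The haversine formula gives a central angle δ ≈ 0.179 rad (10.3°) between the endpoints.
Interpolate at f = 6/8 with slerp weights a = sin((1−f)δ)/sin δ ≈ 0.251, b = sin(fδ)/sin δ ≈ 0.752.
p = a·p₁ + b·p₂ ≈ (0.216, 0.871, 0.442); φ = arcsin(p_z) ≈ 26.24°, λ = atan2(p_y, p_x) ≈ 76.06°.

≈ lat 26°N, lon 76°E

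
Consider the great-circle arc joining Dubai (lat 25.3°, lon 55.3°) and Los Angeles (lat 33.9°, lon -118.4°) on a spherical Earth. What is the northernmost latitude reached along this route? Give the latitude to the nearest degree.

The great circle lies in the plane with unit normal n̂ = (p₁ × p₂)/|p₁ × p₂|.
Here n̂_z ≈ -0.096; the vertex latitude is φ_max = arccos|n̂_z| ≈ 84.5°.
Check via Clairaut: cos φ_max = |cos φ₁| · sin C = cos(25.3°)·sin(6.1°) ≈ 0.096, again giving ≈ 84.5°.

≈ 85°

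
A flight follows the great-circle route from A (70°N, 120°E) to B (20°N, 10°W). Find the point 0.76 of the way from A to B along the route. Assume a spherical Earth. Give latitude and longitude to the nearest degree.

≈ (39°N, 3°W)

Write both endpoints as unit vectors p₁, p₂ with components (cos φ cos λ, cos φ sin λ, sin φ).
The central angle between the endpoints is δ = arccos(p₁·p₂) ≈ 1.456 rad (83.4°).
Interpolate at f = 0.76 with slerp weights a = sin((1−f)δ)/sin δ ≈ 0.345, b = sin(fδ)/sin δ ≈ 0.900.
p = a·p₁ + b·p₂ ≈ (0.774, -0.045, 0.632); φ = arcsin(p_z) ≈ 39.17°, λ = atan2(p_y, p_x) ≈ -3.31°.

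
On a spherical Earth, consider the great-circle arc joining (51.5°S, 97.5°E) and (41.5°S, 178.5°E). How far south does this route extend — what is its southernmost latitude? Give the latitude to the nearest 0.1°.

≈ 55.2°S

The great circle lies in the plane with unit normal n̂ = (p₁ × p₂)/|p₁ × p₂|.
Here n̂_z ≈ +0.571; the vertex latitude is φ_max = arccos|n̂_z| ≈ 55.2°.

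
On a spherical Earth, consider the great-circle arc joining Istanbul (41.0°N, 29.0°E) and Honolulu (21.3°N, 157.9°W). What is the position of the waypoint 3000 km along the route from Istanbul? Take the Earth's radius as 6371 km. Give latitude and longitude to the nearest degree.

Convert each endpoint to a unit vector on the sphere (x = cos φ cos λ, y = cos φ sin λ, z = sin φ).
The central angle between the endpoints is δ = arccos(p₁·p₂) ≈ 2.049 rad (117.4°). The total great-circle distance is δ·R ≈ 2.049 × 6371 ≈ 13051 km, so the target fraction is f = 3000/13051 ≈ 0.230.
Interpolate at f ≈ 0.230 with slerp weights a = sin((1−f)δ)/sin δ ≈ 1.126, b = sin(fδ)/sin δ ≈ 0.511.
p = a·p₁ + b·p₂ ≈ (0.302, 0.233, 0.924); φ = arcsin(p_z) ≈ 67.57°, λ = atan2(p_y, p_x) ≈ 37.62°.

≈ (68°N, 38°E)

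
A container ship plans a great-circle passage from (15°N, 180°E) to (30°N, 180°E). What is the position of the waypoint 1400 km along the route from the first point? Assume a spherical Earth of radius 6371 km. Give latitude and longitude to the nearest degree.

≈ (28°N, 180°E)

Write both endpoints as unit vectors p₁, p₂ with components (cos φ cos λ, cos φ sin λ, sin φ).
The central angle between the endpoints is δ = arccos(p₁·p₂) ≈ 0.262 rad (15.0°). The total great-circle distance is δ·R ≈ 0.262 × 6371 ≈ 1668 km, so the target fraction is f = 1400/1668 ≈ 0.839.
Interpolate at f ≈ 0.839 with slerp weights a = sin((1−f)δ)/sin δ ≈ 0.162, b = sin(fδ)/sin δ ≈ 0.842.
p = a·p₁ + b·p₂ ≈ (-0.886, 0.000, 0.463); φ = arcsin(p_z) ≈ 27.59°, λ = atan2(p_y, p_x) ≈ 180.00°.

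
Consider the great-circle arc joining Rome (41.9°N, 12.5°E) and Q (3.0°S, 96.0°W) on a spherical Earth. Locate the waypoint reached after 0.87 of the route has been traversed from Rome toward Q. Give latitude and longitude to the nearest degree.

≈ (6°N, 86°W)

Write both endpoints as unit vectors p₁, p₂ with components (cos φ cos λ, cos φ sin λ, sin φ).
The central angle between the endpoints is δ = arccos(p₁·p₂) ≈ 1.845 rad (105.7°).
Interpolate at f = 0.87 with slerp weights a = sin((1−f)δ)/sin δ ≈ 0.247, b = sin(fδ)/sin δ ≈ 1.038.
p = a·p₁ + b·p₂ ≈ (0.071, -0.991, 0.110); φ = arcsin(p_z) ≈ 6.34°, λ = atan2(p_y, p_x) ≈ -85.91°.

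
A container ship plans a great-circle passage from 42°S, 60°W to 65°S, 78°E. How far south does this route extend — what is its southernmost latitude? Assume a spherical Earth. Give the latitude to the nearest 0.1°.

≈ 76.9°S

The great circle lies in the plane with unit normal n̂ = (p₁ × p₂)/|p₁ × p₂|.
Here n̂_z ≈ +0.227; the vertex latitude is φ_max = arccos|n̂_z| ≈ 76.9°.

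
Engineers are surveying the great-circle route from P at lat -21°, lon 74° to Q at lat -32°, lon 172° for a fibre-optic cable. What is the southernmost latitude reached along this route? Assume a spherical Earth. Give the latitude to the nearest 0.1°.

≈ -38.1°

The great circle lies in the plane with unit normal n̂ = (p₁ × p₂)/|p₁ × p₂|.
Here n̂_z ≈ +0.787; the vertex latitude is φ_max = arccos|n̂_z| ≈ 38.1°.
Check via Clairaut: cos φ_max = |cos φ₁| · sin C = cos(21.0°)·sin(122.6°) ≈ 0.787, again giving ≈ 38.1°.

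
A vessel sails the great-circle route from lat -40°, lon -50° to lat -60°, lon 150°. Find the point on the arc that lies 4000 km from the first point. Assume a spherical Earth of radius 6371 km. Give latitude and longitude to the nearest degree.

≈ lat -74°, lon -72°

From cos δ = sin φ₁ sin φ₂ + cos φ₁ cos φ₂ cos Δλ, the central angle is δ ≈ 1.373 rad (78.7°). The total great-circle distance is δ·R ≈ 1.373 × 6371 ≈ 8746 km, so the target fraction is f = 4000/8746 ≈ 0.457.
Interpolate at f ≈ 0.457 with slerp weights a = sin((1−f)δ)/sin δ ≈ 0.691, b = sin(fδ)/sin δ ≈ 0.599.
p = a·p₁ + b·p₂ ≈ (0.081, -0.256, -0.963); φ = arcsin(p_z) ≈ -74.43°, λ = atan2(p_y, p_x) ≈ -72.43°.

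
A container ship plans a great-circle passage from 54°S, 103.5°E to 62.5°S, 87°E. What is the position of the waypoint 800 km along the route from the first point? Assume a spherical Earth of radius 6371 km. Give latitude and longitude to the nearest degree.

≈ 59°S, 95°E

Convert each endpoint to a unit vector on the sphere (x = cos φ cos λ, y = cos φ sin λ, z = sin φ).
The central angle between the endpoints is δ = arccos(p₁·p₂) ≈ 0.211 rad (12.1°). The total great-circle distance is δ·R ≈ 0.211 × 6371 ≈ 1344 km, so the target fraction is f = 800/1344 ≈ 0.595.
Interpolate at f ≈ 0.595 with slerp weights a = sin((1−f)δ)/sin δ ≈ 0.407, b = sin(fδ)/sin δ ≈ 0.598.
p = a·p₁ + b·p₂ ≈ (-0.041, 0.509, -0.860); φ = arcsin(p_z) ≈ -59.32°, λ = atan2(p_y, p_x) ≈ 94.66°.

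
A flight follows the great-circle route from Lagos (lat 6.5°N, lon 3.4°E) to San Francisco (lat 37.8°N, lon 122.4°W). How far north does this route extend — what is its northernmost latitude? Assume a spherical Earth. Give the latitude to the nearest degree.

The great circle lies in the plane with unit normal n̂ = (p₁ × p₂)/|p₁ × p₂|.
Here n̂_z ≈ -0.691; the vertex latitude is φ_max = arccos|n̂_z| ≈ 46.3°.
Check via Clairaut: cos φ_max = |cos φ₁| · sin C = cos(6.5°)·sin(44.1°) ≈ 0.691, again giving ≈ 46.3°.

≈ 46°N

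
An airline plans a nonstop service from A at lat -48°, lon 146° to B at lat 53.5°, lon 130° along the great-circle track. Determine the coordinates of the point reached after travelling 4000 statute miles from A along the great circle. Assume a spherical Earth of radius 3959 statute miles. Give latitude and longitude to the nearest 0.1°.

≈ lat 9.4°, lon 137.7°

Convert each endpoint to a unit vector on the sphere (x = cos φ cos λ, y = cos φ sin λ, z = sin φ).
The central angle between the endpoints is δ = arccos(p₁·p₂) ≈ 1.787 rad (102.4°). The total great-circle distance is δ·R ≈ 1.787 × 3959 ≈ 7076 mi, so the target fraction is f = 4000/7076 ≈ 0.565.
Interpolate at f ≈ 0.565 with slerp weights a = sin((1−f)δ)/sin δ ≈ 0.718, b = sin(fδ)/sin δ ≈ 0.867.
p = a·p₁ + b·p₂ ≈ (-0.730, 0.664, 0.164); φ = arcsin(p_z) ≈ 9.42°, λ = atan2(p_y, p_x) ≈ 137.71°.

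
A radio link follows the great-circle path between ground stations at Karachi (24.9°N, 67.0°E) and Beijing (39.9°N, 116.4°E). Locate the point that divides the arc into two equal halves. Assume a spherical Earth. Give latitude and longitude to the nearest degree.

From cos δ = sin φ₁ sin φ₂ + cos φ₁ cos φ₂ cos Δλ, the central angle is δ ≈ 0.763 rad (43.7°).
Interpolate at f = 1/2 with slerp weights a = sin((1−f)δ)/sin δ ≈ 0.539, b = sin(fδ)/sin δ ≈ 0.539.
p = a·p₁ + b·p₂ ≈ (0.007, 0.820, 0.572); φ = arcsin(p_z) ≈ 34.92°, λ = atan2(p_y, p_x) ≈ 89.50°.

≈ (35°N, 89°E)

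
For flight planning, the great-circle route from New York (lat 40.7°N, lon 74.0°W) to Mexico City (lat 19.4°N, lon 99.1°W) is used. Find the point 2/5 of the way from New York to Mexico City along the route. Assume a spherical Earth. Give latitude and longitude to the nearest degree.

The haversine formula gives a central angle δ ≈ 0.527 rad (30.2°) between the endpoints.
Interpolate at f = 2/5 with slerp weights a = sin((1−f)δ)/sin δ ≈ 0.618, b = sin(fδ)/sin δ ≈ 0.416.
p = a·p₁ + b·p₂ ≈ (0.067, -0.838, 0.541); φ = arcsin(p_z) ≈ 32.78°, λ = atan2(p_y, p_x) ≈ -85.42°.

≈ lat 33°N, lon 85°W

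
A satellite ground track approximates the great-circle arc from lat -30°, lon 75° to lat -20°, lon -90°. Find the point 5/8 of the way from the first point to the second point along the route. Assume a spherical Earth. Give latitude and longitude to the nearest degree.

≈ lat -64°, lon -61°

Convert each endpoint to a unit vector on the sphere (x = cos φ cos λ, y = cos φ sin λ, z = sin φ).
The central angle between the endpoints is δ = arccos(p₁·p₂) ≈ 2.233 rad (128.0°).
Interpolate at f = 5/8 with slerp weights a = sin((1−f)δ)/sin δ ≈ 0.942, b = sin(fδ)/sin δ ≈ 1.249.
p = a·p₁ + b·p₂ ≈ (0.211, -0.385, -0.898); φ = arcsin(p_z) ≈ -63.93°, λ = atan2(p_y, p_x) ≈ -61.27°.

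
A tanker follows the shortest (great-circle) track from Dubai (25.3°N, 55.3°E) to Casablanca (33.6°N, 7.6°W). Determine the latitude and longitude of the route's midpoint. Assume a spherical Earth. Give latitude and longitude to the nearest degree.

Write both endpoints as unit vectors p₁, p₂ with components (cos φ cos λ, cos φ sin λ, sin φ).
The central angle between the endpoints is δ = arccos(p₁·p₂) ≈ 0.953 rad (54.6°).
Interpolate at f = 1/2 with slerp weights a = sin((1−f)δ)/sin δ ≈ 0.563, b = sin(fδ)/sin δ ≈ 0.563.
p = a·p₁ + b·p₂ ≈ (0.754, 0.356, 0.552); φ = arcsin(p_z) ≈ 33.49°, λ = atan2(p_y, p_x) ≈ 25.29°.

≈ (33°N, 25°E)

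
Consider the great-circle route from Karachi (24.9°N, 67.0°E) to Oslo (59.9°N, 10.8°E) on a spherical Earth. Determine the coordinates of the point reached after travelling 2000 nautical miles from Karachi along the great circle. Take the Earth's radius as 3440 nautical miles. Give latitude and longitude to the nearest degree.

Write both endpoints as unit vectors p₁, p₂ with components (cos φ cos λ, cos φ sin λ, sin φ).
The central angle between the endpoints is δ = arccos(p₁·p₂) ≈ 0.905 rad (51.9°). The total great-circle distance is δ·R ≈ 0.905 × 3440 ≈ 3115 nmi, so the target fraction is f = 2000/3115 ≈ 0.642.
Interpolate at f ≈ 0.642 with slerp weights a = sin((1−f)δ)/sin δ ≈ 0.405, b = sin(fδ)/sin δ ≈ 0.698.
p = a·p₁ + b·p₂ ≈ (0.487, 0.404, 0.774); φ = arcsin(p_z) ≈ 50.75°, λ = atan2(p_y, p_x) ≈ 39.63°.

≈ (51°N, 40°E)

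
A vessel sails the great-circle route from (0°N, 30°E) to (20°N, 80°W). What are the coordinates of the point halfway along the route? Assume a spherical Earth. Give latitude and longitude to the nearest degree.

Convert each endpoint to a unit vector on the sphere (x = cos φ cos λ, y = cos φ sin λ, z = sin φ).
The central angle between the endpoints is δ = arccos(p₁·p₂) ≈ 1.898 rad (108.7°).
Interpolate at f = 1/2 with slerp weights a = sin((1−f)δ)/sin δ ≈ 0.858, b = sin(fδ)/sin δ ≈ 0.858.
p = a·p₁ + b·p₂ ≈ (0.883, -0.365, 0.294); φ = arcsin(p_z) ≈ 17.07°, λ = atan2(p_y, p_x) ≈ -22.46°.

≈ (17°N, 22°W)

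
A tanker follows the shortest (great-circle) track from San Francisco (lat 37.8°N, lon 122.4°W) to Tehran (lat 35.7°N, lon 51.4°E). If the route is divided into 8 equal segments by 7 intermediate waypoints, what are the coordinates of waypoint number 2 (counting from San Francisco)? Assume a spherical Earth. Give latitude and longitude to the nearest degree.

≈ lat 64°N, lon 117°W

Write both endpoints as unit vectors p₁, p₂ with components (cos φ cos λ, cos φ sin λ, sin φ).
The central angle between the endpoints is δ = arccos(p₁·p₂) ≈ 1.855 rad (106.3°).
Interpolate at f = 2/8 with slerp weights a = sin((1−f)δ)/sin δ ≈ 1.025, b = sin(fδ)/sin δ ≈ 0.466.
p = a·p₁ + b·p₂ ≈ (-0.198, -0.388, 0.900); φ = arcsin(p_z) ≈ 64.17°, λ = atan2(p_y, p_x) ≈ -117.02°.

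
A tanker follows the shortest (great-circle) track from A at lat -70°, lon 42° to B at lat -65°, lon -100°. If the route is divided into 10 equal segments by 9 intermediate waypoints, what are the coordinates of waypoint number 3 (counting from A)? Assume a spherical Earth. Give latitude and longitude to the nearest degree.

≈ lat -80°, lon 11°

Convert each endpoint to a unit vector on the sphere (x = cos φ cos λ, y = cos φ sin λ, z = sin φ).
The central angle between the endpoints is δ = arccos(p₁·p₂) ≈ 0.741 rad (42.5°).
Interpolate at f = 3/10 with slerp weights a = sin((1−f)δ)/sin δ ≈ 0.734, b = sin(fδ)/sin δ ≈ 0.327.
p = a·p₁ + b·p₂ ≈ (0.163, 0.032, -0.986); φ = arcsin(p_z) ≈ -80.45°, λ = atan2(p_y, p_x) ≈ 11.17°.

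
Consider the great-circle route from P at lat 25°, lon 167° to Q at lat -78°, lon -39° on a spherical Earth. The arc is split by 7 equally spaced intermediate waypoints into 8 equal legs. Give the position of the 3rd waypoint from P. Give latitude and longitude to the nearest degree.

≈ lat -22°, lon 172°

The haversine formula gives a central angle δ ≈ 2.193 rad (125.6°) between the endpoints.
Interpolate at f = 3/8 with slerp weights a = sin((1−f)δ)/sin δ ≈ 1.206, b = sin(fδ)/sin δ ≈ 0.902.
p = a·p₁ + b·p₂ ≈ (-0.919, 0.128, -0.372); φ = arcsin(p_z) ≈ -21.86°, λ = atan2(p_y, p_x) ≈ 172.08°.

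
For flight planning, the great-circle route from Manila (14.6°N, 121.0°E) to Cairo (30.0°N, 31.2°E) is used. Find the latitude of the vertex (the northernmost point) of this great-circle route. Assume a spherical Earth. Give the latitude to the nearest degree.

The great circle lies in the plane with unit normal n̂ = (p₁ × p₂)/|p₁ × p₂|.
Here n̂_z ≈ -0.845; the vertex latitude is φ_max = arccos|n̂_z| ≈ 32.3°.
Check via Clairaut: cos φ_max = |cos φ₁| · sin C = cos(14.6°)·sin(60.8°) ≈ 0.845, again giving ≈ 32.3°.

≈ 32°N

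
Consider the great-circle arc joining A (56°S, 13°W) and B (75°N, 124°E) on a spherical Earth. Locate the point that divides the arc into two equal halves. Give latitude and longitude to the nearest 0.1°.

≈ (18.5°N, 12.5°E)

Write both endpoints as unit vectors p₁, p₂ with components (cos φ cos λ, cos φ sin λ, sin φ).
The central angle between the endpoints is δ = arccos(p₁·p₂) ≈ 2.706 rad (155.0°).
Interpolate at f = 1/2 with slerp weights a = sin((1−f)δ)/sin δ ≈ 2.314, b = sin(fδ)/sin δ ≈ 2.314.
p = a·p₁ + b·p₂ ≈ (0.926, 0.205, 0.317); φ = arcsin(p_z) ≈ 18.47°, λ = atan2(p_y, p_x) ≈ 12.51°.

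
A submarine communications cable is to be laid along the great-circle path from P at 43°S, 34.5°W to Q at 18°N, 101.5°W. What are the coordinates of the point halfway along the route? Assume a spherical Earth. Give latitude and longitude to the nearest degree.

From cos δ = sin φ₁ sin φ₂ + cos φ₁ cos φ₂ cos Δλ, the central angle is δ ≈ 1.510 rad (86.5°).
Interpolate at f = 1/2 with slerp weights a = sin((1−f)δ)/sin δ ≈ 0.686, b = sin(fδ)/sin δ ≈ 0.686.
p = a·p₁ + b·p₂ ≈ (0.284, -0.924, -0.256); φ = arcsin(p_z) ≈ -14.84°, λ = atan2(p_y, p_x) ≈ -72.94°.

≈ 15°S, 73°W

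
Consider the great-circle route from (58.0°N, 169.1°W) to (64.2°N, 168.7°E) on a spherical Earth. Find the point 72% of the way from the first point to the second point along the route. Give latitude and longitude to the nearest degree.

Write both endpoints as unit vectors p₁, p₂ with components (cos φ cos λ, cos φ sin λ, sin φ).
The central angle between the endpoints is δ = arccos(p₁·p₂) ≈ 0.215 rad (12.3°).
Interpolate at f = 0.72 with slerp weights a = sin((1−f)δ)/sin δ ≈ 0.282, b = sin(fδ)/sin δ ≈ 0.723.
p = a·p₁ + b·p₂ ≈ (-0.455, 0.033, 0.890); φ = arcsin(p_z) ≈ 62.85°, λ = atan2(p_y, p_x) ≈ 175.81°.

≈ (63°N, 176°E)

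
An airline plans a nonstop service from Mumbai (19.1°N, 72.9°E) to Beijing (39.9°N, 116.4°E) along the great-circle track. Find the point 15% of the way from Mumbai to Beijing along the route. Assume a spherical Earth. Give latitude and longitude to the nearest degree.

≈ 23°N, 78°E

Write both endpoints as unit vectors p₁, p₂ with components (cos φ cos λ, cos φ sin λ, sin φ).
The central angle between the endpoints is δ = arccos(p₁·p₂) ≈ 0.744 rad (42.6°).
Interpolate at f = 0.15 with slerp weights a = sin((1−f)δ)/sin δ ≈ 0.873, b = sin(fδ)/sin δ ≈ 0.164.
p = a·p₁ + b·p₂ ≈ (0.186, 0.901, 0.391); φ = arcsin(p_z) ≈ 23.02°, λ = atan2(p_y, p_x) ≈ 78.31°.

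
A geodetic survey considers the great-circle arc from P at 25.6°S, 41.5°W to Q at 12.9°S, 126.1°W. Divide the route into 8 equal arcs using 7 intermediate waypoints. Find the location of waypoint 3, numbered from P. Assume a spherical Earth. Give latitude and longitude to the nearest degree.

Convert each endpoint to a unit vector on the sphere (x = cos φ cos λ, y = cos φ sin λ, z = sin φ).
The central angle between the endpoints is δ = arccos(p₁·p₂) ≈ 1.391 rad (79.7°).
Interpolate at f = 3/8 with slerp weights a = sin((1−f)δ)/sin δ ≈ 0.776, b = sin(fδ)/sin δ ≈ 0.506.
p = a·p₁ + b·p₂ ≈ (0.234, -0.863, -0.448); φ = arcsin(p_z) ≈ -26.65°, λ = atan2(p_y, p_x) ≈ -74.85°.

≈ 27°S, 75°W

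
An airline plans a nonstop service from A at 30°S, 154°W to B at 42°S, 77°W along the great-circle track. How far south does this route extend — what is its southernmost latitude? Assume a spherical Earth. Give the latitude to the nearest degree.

The great circle lies in the plane with unit normal n̂ = (p₁ × p₂)/|p₁ × p₂|.
Here n̂_z ≈ +0.715; the vertex latitude is φ_max = arccos|n̂_z| ≈ 44.4°.

≈ 44°S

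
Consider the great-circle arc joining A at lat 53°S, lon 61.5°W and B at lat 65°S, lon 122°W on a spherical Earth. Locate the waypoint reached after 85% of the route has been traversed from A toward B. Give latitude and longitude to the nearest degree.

≈ lat 65°S, lon 111°W

The haversine formula gives a central angle δ ≈ 0.557 rad (31.9°) between the endpoints.
Interpolate at f = 0.85 with slerp weights a = sin((1−f)δ)/sin δ ≈ 0.158, b = sin(fδ)/sin δ ≈ 0.862.
p = a·p₁ + b·p₂ ≈ (-0.148, -0.393, -0.908); φ = arcsin(p_z) ≈ -65.20°, λ = atan2(p_y, p_x) ≈ -110.63°.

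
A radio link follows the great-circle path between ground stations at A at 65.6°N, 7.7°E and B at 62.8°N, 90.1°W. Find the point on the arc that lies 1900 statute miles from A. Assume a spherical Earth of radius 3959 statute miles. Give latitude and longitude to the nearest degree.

The haversine formula gives a central angle δ ≈ 0.669 rad (38.3°) between the endpoints. The total great-circle distance is δ·R ≈ 0.669 × 3959 ≈ 2649 mi, so the target fraction is f = 1900/2649 ≈ 0.717.
Interpolate at f ≈ 0.717 with slerp weights a = sin((1−f)δ)/sin δ ≈ 0.303, b = sin(fδ)/sin δ ≈ 0.744.
p = a·p₁ + b·p₂ ≈ (0.124, -0.323, 0.938); φ = arcsin(p_z) ≈ 69.74°, λ = atan2(p_y, p_x) ≈ -69.09°.

≈ 70°N, 69°W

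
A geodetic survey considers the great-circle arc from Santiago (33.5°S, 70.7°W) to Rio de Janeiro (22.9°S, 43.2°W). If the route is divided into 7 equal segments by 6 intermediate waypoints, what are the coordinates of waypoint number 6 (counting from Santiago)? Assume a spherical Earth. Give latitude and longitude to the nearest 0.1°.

≈ 24.7°S, 46.8°W

Convert each endpoint to a unit vector on the sphere (x = cos φ cos λ, y = cos φ sin λ, z = sin φ).
The central angle between the endpoints is δ = arccos(p₁·p₂) ≈ 0.460 rad (26.3°).
Interpolate at f = 6/7 with slerp weights a = sin((1−f)δ)/sin δ ≈ 0.148, b = sin(fδ)/sin δ ≈ 0.865.
p = a·p₁ + b·p₂ ≈ (0.622, -0.662, -0.418); φ = arcsin(p_z) ≈ -24.73°, λ = atan2(p_y, p_x) ≈ -46.79°.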